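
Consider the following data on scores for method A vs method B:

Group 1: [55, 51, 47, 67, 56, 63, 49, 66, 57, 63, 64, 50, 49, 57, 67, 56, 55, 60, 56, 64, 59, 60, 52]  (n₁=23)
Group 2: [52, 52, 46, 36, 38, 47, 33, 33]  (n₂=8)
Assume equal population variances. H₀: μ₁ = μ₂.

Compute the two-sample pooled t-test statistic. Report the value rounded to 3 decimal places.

test statistic = 5.667

x̄₁=57.522, s₁=6.089, n₁=23
x̄₂=42.125, s₂=8.061, n₂=8
s_p² = [22·6.089² + 7·8.061²]/29 = 43.8143
SE = √(s_p²·(1/23+1/8)) = 2.7169
t = (57.522−42.125)/2.7169 = 5.6669
df = 29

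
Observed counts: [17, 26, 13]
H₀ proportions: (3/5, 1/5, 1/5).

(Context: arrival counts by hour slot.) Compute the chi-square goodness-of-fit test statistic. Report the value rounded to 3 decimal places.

n = 56; E_i = n·p_i = [33.60, 11.20, 11.20]
χ² = (17−33.60)²/33.60 + (26−11.20)²/11.20 + (13−11.20)²/11.20 = 28.0476
df = 2

test statistic = 28.048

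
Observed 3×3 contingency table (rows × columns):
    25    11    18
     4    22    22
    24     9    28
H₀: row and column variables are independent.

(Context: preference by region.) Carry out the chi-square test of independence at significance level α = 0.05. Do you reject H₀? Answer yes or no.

Row totals [54, 48, 61], col totals [53, 42, 68], n=163
χ² = (25−17.56)²/17.56 + (11−13.91)²/13.91 + (18−22.53)²/22.53 + (4−15.61)²/15.61 + (22−12.37)²/12.37 + (22−20.02)²/20.02 + (24−19.83)²/19.83 + (9−15.72)²/15.72 + (28−25.45)²/25.45 = 25.0048
df = 4
p-value (upper-tail) = 0.00005
At α=0.05: p < α → reject H₀

reject H₀: yes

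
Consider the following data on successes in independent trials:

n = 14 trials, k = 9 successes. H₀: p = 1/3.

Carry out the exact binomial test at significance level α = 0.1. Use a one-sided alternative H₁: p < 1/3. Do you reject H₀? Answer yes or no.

reject H₀: no

Exact binomial: n=14, k=9, p₀=1/3=0.3333
P(X≤9) from Σ C(n,i)·p₀^i·(1−p₀)^(n−i)
p-value (one-sided, H₁ less) = 0.99596
At α=0.1: p ≥ α → fail to reject H₀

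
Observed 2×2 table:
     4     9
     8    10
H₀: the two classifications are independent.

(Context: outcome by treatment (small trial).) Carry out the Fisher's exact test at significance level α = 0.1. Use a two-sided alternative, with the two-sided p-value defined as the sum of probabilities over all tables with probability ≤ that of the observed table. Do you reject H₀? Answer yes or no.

Margins: r₁=13, r₂=18, c₁=12, c₂=19, n=31
p_obs = C(13,4)·C(18,8)/C(31,12); sum pmf over tables with pmf ≤ p_obs
p-value (two-sided) = 0.48403
At α=0.1: p ≥ α → fail to reject H₀

reject H₀: no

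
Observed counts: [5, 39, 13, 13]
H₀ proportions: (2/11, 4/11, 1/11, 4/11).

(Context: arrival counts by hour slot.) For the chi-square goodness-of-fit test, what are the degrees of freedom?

df = k − 1 = 4 − 1 = 3

degrees of freedom = 3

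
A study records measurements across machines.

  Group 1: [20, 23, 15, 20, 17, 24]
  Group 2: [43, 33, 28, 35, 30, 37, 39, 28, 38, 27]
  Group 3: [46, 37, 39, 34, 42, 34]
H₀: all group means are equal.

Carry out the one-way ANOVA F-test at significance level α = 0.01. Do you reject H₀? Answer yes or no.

Group means [19.83, 33.80, 38.67], grand mean 31.318
SSB = Σnᵢ(x̄ᵢ−x̄)² = 1177.006; SSW = ΣΣ(x−x̄ᵢ)² = 439.767
MSB = 1177.006/2 = 588.5030; MSW = 439.767/19 = 23.1456
F = MSB/MSW = 25.4261
df = (2, 19)
p-value (upper-tail) = 0.00000
At α=0.01: p < α → reject H₀

reject H₀: yes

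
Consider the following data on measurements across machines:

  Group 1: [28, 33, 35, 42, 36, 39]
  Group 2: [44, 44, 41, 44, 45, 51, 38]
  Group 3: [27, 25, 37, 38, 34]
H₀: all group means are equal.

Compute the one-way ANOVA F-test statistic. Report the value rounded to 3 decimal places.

Group means [35.50, 43.86, 32.20], grand mean 37.833
SSB = Σnᵢ(x̄ᵢ−x̄)² = 445.343; SSW = ΣΣ(x−x̄ᵢ)² = 351.157
MSB = 445.343/2 = 222.6714; MSW = 351.157/15 = 23.4105
F = MSB/MSW = 9.5116
df = (2, 15)

test statistic = 9.512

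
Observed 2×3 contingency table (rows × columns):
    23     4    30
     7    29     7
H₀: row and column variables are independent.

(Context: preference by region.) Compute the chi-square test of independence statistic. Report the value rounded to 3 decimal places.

test statistic = 40.606

Row totals [57, 43], col totals [30, 33, 37], n=100
χ² = (23−17.10)²/17.10 + (4−18.81)²/18.81 + (30−21.09)²/21.09 + (7−12.90)²/12.90 + (29−14.19)²/14.19 + (7−15.91)²/15.91 = 40.6059
df = 2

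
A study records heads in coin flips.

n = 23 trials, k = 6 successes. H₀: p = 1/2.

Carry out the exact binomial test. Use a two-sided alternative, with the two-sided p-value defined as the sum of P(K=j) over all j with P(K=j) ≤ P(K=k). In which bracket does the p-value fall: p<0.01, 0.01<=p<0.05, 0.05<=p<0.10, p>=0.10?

p-value bracket: 0.01<=p<0.05

Exact binomial: n=23, k=6, p₀=1/2=0.5000
P(X=j) = C(n,j)·p₀^j·(1−p₀)^(n−j); p = Σ P(X=j) over j with P(X=j) ≤ P(X=6)
p-value (two-sided) = 0.03469
→ bracket: 0.01<=p<0.05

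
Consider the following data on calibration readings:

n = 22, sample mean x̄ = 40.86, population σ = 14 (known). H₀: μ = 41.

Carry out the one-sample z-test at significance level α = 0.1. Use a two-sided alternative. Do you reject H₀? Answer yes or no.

SE = σ/√n = 14/√22 = 2.9848
z = (x̄−μ₀)/SE = (40.86−41)/2.9848 = -0.0469
p-value (two-sided) = 0.96259
At α=0.1: p ≥ α → fail to reject H₀

reject H₀: no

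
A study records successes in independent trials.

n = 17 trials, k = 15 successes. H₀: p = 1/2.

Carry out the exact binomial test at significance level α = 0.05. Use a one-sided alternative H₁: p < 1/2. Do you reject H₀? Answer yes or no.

Exact binomial: n=17, k=15, p₀=1/2=0.5000
P(X≤15) from Σ C(n,i)·p₀^i·(1−p₀)^(n−i)
p-value (one-sided, H₁ less) = 0.99986
At α=0.05: p ≥ α → fail to reject H₀

reject H₀: no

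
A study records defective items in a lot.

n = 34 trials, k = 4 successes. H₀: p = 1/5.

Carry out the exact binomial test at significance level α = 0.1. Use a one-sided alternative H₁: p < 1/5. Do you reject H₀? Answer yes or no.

Exact binomial: n=34, k=4, p₀=1/5=0.2000
P(X≤4) from Σ C(n,i)·p₀^i·(1−p₀)^(n−i)
p-value (one-sided, H₁ less) = 0.16186
At α=0.1: p ≥ α → fail to reject H₀

reject H₀: no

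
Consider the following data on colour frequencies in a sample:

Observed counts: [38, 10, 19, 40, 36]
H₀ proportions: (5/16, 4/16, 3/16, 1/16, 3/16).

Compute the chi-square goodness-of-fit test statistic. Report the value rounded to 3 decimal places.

n = 143; E_i = n·p_i = [44.69, 35.75, 26.81, 8.94, 26.81]
χ² = (38−44.69)²/44.69 + (10−35.75)²/35.75 + (19−26.81)²/26.81 + (40−8.94)²/8.94 + (36−26.81)²/26.81 = 132.9310
df = 4

test statistic = 132.931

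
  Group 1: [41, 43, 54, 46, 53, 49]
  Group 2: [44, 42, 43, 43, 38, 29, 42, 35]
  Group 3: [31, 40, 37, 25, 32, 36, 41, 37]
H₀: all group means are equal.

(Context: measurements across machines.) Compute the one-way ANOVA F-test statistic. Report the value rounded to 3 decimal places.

test statistic = 10.235

Group means [47.67, 39.50, 34.88], grand mean 40.045
SSB = Σnᵢ(x̄ᵢ−x̄)² = 564.746; SSW = ΣΣ(x−x̄ᵢ)² = 524.208
MSB = 564.746/2 = 282.3731; MSW = 524.208/19 = 27.5899
F = MSB/MSW = 10.2347
df = (2, 19)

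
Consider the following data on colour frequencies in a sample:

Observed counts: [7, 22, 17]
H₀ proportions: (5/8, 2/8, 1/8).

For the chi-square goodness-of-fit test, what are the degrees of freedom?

degrees of freedom = 2

df = k − 1 = 3 − 1 = 2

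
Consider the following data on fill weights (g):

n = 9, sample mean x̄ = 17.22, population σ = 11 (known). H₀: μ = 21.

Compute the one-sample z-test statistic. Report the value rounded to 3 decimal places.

test statistic = -1.031

SE = σ/√n = 11/√9 = 3.6667
z = (x̄−μ₀)/SE = (17.22−21)/3.6667 = -1.0309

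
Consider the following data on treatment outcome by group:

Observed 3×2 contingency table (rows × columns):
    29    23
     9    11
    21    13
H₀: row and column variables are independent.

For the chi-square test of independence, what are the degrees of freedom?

degrees of freedom = 2

df = (r−1)(c−1) = (3−1)·(2−1) = 2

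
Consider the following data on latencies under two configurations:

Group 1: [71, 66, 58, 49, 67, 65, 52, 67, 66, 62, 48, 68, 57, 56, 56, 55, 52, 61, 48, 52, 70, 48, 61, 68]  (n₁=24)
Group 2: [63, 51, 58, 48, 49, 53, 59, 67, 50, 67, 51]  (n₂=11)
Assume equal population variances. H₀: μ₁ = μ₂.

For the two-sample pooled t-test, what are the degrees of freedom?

degrees of freedom = 33

df = n₁ + n₂ − 2 = 24 + 11 − 2 = 33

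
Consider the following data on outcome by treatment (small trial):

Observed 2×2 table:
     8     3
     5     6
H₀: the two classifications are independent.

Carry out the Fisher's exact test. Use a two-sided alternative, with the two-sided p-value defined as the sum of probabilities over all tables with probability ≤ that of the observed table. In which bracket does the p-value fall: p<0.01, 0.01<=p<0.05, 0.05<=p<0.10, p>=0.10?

Margins: r₁=11, r₂=11, c₁=13, c₂=9, n=22
p_obs = C(11,8)·C(11,5)/C(22,13); sum pmf over tables with pmf ≤ p_obs
p-value (two-sided) = 0.38700
→ bracket: p>=0.10

p-value bracket: p>=0.10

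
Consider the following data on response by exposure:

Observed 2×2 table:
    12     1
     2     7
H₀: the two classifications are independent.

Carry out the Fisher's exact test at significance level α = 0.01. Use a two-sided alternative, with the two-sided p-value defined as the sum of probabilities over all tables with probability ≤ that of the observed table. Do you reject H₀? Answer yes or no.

Margins: r₁=13, r₂=9, c₁=14, c₂=8, n=22
p_obs = C(13,12)·C(9,2)/C(22,14); sum pmf over tables with pmf ≤ p_obs
p-value (two-sided) = 0.00149
At α=0.01: p < α → reject H₀

reject H₀: yes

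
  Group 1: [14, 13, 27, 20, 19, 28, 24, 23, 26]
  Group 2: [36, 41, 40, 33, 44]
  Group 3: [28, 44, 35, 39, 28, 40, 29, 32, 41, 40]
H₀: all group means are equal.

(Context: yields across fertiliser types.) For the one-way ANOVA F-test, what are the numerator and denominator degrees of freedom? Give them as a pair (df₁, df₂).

k = 3 groups, N = 24 total
df = (k−1, N−k) = (3−1, 24−3) = (2, 21)

degrees of freedom = [2, 21]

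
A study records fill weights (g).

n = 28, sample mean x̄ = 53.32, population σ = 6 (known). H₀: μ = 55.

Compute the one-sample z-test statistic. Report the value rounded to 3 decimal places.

test statistic = -1.482

SE = σ/√n = 6/√28 = 1.1339
z = (x̄−μ₀)/SE = (53.32−55)/1.1339 = -1.4816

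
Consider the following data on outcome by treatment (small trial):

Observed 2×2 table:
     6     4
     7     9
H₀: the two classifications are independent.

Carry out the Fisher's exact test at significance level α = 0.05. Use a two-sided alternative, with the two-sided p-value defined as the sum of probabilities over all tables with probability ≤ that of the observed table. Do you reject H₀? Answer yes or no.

reject H₀: no

Margins: r₁=10, r₂=16, c₁=13, c₂=13, n=26
p_obs = C(10,6)·C(16,7)/C(26,13); sum pmf over tables with pmf ≤ p_obs
p-value (two-sided) = 0.68817
At α=0.05: p ≥ α → fail to reject H₀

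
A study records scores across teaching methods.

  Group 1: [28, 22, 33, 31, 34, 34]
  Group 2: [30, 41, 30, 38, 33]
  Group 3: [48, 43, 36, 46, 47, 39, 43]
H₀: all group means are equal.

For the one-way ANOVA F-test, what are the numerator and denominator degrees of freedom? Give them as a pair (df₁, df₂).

degrees of freedom = [2, 15]

k = 3 groups, N = 18 total
df = (k−1, N−k) = (3−1, 18−3) = (2, 15)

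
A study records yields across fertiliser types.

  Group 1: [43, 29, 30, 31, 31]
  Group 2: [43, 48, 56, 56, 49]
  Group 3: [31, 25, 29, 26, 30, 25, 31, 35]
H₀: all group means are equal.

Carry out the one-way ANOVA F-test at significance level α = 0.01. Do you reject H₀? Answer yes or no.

Group means [32.80, 50.40, 29.00], grand mean 36.000
SSB = Σnᵢ(x̄ᵢ−x̄)² = 1480.000; SSW = ΣΣ(x−x̄ᵢ)² = 344.000
MSB = 1480.000/2 = 740.0000; MSW = 344.000/15 = 22.9333
F = MSB/MSW = 32.2674
df = (2, 15)
p-value (upper-tail) = 0.00000
At α=0.01: p < α → reject H₀

reject H₀: yes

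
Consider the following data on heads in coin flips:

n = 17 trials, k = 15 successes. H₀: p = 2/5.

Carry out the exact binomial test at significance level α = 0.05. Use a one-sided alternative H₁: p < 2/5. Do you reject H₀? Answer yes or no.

reject H₀: no

Exact binomial: n=17, k=15, p₀=2/5=0.4000
P(X≤15) from Σ C(n,i)·p₀^i·(1−p₀)^(n−i)
p-value (one-sided, H₁ less) = 1.00000
At α=0.05: p ≥ α → fail to reject H₀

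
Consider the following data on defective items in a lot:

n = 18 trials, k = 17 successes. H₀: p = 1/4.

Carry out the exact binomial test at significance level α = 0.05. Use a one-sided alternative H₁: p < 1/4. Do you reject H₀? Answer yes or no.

reject H₀: no

Exact binomial: n=18, k=17, p₀=1/4=0.2500
P(X≤17) from Σ C(n,i)·p₀^i·(1−p₀)^(n−i)
p-value (one-sided, H₁ less) = 1.00000
At α=0.05: p ≥ α → fail to reject H₀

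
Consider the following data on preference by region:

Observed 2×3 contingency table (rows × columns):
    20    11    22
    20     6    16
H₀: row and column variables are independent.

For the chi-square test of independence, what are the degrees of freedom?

df = (r−1)(c−1) = (2−1)·(3−1) = 2

degrees of freedom = 2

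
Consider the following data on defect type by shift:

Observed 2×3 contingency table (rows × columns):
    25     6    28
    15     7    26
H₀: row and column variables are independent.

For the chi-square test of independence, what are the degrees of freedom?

df = (r−1)(c−1) = (2−1)·(3−1) = 2

degrees of freedom = 2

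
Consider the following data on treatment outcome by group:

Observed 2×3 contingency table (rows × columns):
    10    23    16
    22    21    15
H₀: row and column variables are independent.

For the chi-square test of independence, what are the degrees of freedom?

degrees of freedom = 2

df = (r−1)(c−1) = (2−1)·(3−1) = 2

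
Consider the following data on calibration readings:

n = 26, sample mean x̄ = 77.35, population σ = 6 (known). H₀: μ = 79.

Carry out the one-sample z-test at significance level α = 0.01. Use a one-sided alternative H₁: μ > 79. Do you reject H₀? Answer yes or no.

SE = σ/√n = 6/√26 = 1.1767
z = (x̄−μ₀)/SE = (77.35−79)/1.1767 = -1.4022
p-value (one-sided, H₁ greater) = 0.91958
At α=0.01: p ≥ α → fail to reject H₀

reject H₀: no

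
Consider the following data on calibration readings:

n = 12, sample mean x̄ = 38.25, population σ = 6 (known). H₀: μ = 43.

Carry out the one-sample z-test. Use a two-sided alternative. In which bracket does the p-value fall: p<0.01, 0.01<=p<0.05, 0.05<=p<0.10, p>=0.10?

SE = σ/√n = 6/√12 = 1.7321
z = (x̄−μ₀)/SE = (38.25−43)/1.7321 = -2.7424
p-value (two-sided) = 0.00610
→ bracket: p<0.01

p-value bracket: p<0.01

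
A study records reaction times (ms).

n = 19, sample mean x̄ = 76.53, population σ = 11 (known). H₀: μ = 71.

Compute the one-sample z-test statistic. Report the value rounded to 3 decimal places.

SE = σ/√n = 11/√19 = 2.5236
z = (x̄−μ₀)/SE = (76.53−71)/2.5236 = 2.1913

test statistic = 2.191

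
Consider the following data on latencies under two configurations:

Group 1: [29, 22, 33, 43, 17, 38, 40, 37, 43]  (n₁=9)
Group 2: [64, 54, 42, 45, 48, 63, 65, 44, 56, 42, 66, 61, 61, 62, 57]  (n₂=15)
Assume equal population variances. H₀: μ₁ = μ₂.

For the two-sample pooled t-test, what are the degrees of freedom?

degrees of freedom = 22

df = n₁ + n₂ − 2 = 9 + 15 − 2 = 22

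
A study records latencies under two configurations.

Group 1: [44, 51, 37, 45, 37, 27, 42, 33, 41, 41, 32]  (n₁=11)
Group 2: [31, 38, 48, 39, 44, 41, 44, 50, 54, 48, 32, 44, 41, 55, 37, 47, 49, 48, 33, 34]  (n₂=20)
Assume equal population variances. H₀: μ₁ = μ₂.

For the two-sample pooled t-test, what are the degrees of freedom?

degrees of freedom = 29

df = n₁ + n₂ − 2 = 11 + 20 − 2 = 29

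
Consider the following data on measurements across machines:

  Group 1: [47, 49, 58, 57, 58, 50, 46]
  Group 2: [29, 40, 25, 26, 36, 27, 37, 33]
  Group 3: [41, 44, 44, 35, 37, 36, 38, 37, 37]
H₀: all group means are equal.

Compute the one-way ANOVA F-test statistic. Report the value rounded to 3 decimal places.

test statistic = 34.648

Group means [52.14, 31.62, 38.78], grand mean 40.292
SSB = Σnᵢ(x̄ᵢ−x̄)² = 1604.671; SSW = ΣΣ(x−x̄ᵢ)² = 486.288
MSB = 1604.671/2 = 802.3353; MSW = 486.288/21 = 23.1566
F = MSB/MSW = 34.6483
df = (2, 21)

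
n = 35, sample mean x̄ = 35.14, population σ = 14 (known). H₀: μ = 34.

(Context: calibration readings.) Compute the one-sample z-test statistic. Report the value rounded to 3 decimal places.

test statistic = 0.482

SE = σ/√n = 14/√35 = 2.3664
z = (x̄−μ₀)/SE = (35.14−34)/2.3664 = 0.4817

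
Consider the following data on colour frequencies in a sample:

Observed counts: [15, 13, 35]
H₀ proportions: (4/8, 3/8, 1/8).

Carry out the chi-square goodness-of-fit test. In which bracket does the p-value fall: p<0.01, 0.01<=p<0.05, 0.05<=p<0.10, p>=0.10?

p-value bracket: p<0.01

n = 63; E_i = n·p_i = [31.50, 23.62, 7.88]
χ² = (15−31.50)²/31.50 + (13−23.62)²/23.62 + (35−7.88)²/7.88 = 106.8519
df = 2
p-value (upper-tail) = 0.00000
→ bracket: p<0.01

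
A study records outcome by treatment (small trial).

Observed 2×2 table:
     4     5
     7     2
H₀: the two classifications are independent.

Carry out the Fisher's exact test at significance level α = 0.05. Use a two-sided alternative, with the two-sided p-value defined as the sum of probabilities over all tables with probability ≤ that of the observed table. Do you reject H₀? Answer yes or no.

reject H₀: no

Margins: r₁=9, r₂=9, c₁=11, c₂=7, n=18
p_obs = C(9,4)·C(9,7)/C(18,11); sum pmf over tables with pmf ≤ p_obs
p-value (two-sided) = 0.33484
At α=0.05: p ≥ α → fail to reject H₀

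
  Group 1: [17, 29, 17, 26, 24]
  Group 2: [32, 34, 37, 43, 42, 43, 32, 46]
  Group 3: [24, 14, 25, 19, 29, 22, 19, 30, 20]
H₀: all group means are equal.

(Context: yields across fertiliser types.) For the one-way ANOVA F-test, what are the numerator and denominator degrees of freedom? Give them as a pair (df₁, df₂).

degrees of freedom = [2, 19]

k = 3 groups, N = 22 total
df = (k−1, N−k) = (3−1, 22−3) = (2, 19)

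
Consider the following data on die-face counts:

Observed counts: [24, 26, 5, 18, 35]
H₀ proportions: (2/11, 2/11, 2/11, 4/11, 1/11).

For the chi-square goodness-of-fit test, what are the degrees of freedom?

degrees of freedom = 4

df = k − 1 = 5 − 1 = 4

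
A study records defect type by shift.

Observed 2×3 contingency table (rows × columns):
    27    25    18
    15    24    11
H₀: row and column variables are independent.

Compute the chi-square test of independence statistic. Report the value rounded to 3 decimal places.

test statistic = 1.857

Row totals [70, 50], col totals [42, 49, 29], n=120
χ² = (27−24.50)²/24.50 + (25−28.58)²/28.58 + (18−16.92)²/16.92 + (15−17.50)²/17.50 + (24−20.42)²/20.42 + (11−12.08)²/12.08 = 1.8569
df = 2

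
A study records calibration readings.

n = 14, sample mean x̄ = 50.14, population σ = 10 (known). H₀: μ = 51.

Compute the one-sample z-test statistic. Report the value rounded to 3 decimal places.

test statistic = -0.322

SE = σ/√n = 10/√14 = 2.6726
z = (x̄−μ₀)/SE = (50.14−51)/2.6726 = -0.3218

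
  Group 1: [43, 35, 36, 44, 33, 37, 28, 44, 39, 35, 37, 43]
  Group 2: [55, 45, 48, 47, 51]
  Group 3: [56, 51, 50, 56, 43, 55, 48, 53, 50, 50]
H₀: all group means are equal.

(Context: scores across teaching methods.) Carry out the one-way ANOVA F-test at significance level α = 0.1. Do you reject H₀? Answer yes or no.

Group means [37.83, 49.20, 51.20], grand mean 44.889
SSB = Σnᵢ(x̄ᵢ−x̄)² = 1088.600; SSW = ΣΣ(x−x̄ᵢ)² = 478.067
MSB = 1088.600/2 = 544.3000; MSW = 478.067/24 = 19.9194
F = MSB/MSW = 27.3251
df = (2, 24)
p-value (upper-tail) = 0.00000
At α=0.1: p < α → reject H₀

reject H₀: yes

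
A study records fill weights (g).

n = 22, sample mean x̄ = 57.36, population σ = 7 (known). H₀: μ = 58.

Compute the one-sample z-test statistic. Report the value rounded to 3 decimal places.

SE = σ/√n = 7/√22 = 1.4924
z = (x̄−μ₀)/SE = (57.36−58)/1.4924 = -0.4288

test statistic = -0.429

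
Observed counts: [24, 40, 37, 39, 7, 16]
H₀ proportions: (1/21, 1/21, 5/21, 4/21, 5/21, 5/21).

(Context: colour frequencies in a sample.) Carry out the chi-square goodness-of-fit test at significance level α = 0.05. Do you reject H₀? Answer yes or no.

reject H₀: yes

n = 163; E_i = n·p_i = [7.76, 7.76, 38.81, 31.05, 38.81, 38.81]
χ² = (24−7.76)²/7.76 + (40−7.76)²/7.76 + (37−38.81)²/38.81 + (39−31.05)²/31.05 + (7−38.81)²/38.81 + (16−38.81)²/38.81 = 209.4666
df = 5
p-value (upper-tail) = 0.00000
At α=0.05: p < α → reject H₀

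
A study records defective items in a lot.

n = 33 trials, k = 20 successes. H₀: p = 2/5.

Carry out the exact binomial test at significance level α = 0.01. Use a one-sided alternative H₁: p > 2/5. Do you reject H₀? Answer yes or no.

reject H₀: no

Exact binomial: n=33, k=20, p₀=2/5=0.4000
P(X≥20) from Σ C(n,i)·p₀^i·(1−p₀)^(n−i)
p-value (one-sided, H₁ greater) = 0.01340
At α=0.01: p ≥ α → fail to reject H₀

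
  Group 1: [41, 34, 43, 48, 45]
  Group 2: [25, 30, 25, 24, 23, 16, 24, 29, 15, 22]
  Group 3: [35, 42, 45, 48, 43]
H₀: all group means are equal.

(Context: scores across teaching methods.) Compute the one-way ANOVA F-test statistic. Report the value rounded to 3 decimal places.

test statistic = 37.631

Group means [42.20, 23.30, 42.60], grand mean 32.850
SSB = Σnᵢ(x̄ᵢ−x̄)² = 1824.450; SSW = ΣΣ(x−x̄ᵢ)² = 412.100
MSB = 1824.450/2 = 912.2250; MSW = 412.100/17 = 24.2412
F = MSB/MSW = 37.6312
df = (2, 17)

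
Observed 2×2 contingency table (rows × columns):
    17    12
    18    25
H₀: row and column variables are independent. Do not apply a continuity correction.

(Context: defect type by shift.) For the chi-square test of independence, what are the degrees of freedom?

degrees of freedom = 1

df = (r−1)(c−1) = (2−1)·(2−1) = 1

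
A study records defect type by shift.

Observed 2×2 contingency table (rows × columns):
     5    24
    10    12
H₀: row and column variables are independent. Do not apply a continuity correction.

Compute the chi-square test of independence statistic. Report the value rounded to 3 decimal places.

Row totals [29, 22], col totals [15, 36], n=51
χ² = (5−8.53)²/8.53 + (24−20.47)²/20.47 + (10−6.47)²/6.47 + (12−15.53)²/15.53 = 4.7962
df = 1

test statistic = 4.796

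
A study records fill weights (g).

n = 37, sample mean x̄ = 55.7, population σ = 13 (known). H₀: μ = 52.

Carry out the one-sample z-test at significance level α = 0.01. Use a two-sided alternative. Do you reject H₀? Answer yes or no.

reject H₀: no

SE = σ/√n = 13/√37 = 2.1372
z = (x̄−μ₀)/SE = (55.7−52)/2.1372 = 1.7312
p-value (two-sided) = 0.08341
At α=0.01: p ≥ α → fail to reject H₀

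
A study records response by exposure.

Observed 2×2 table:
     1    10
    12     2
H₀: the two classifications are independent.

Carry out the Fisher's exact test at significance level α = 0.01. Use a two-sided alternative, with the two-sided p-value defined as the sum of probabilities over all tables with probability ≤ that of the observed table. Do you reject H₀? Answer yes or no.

Margins: r₁=11, r₂=14, c₁=13, c₂=12, n=25
p_obs = C(11,1)·C(14,12)/C(25,13); sum pmf over tables with pmf ≤ p_obs
p-value (two-sided) = 0.00021
At α=0.01: p < α → reject H₀

reject H₀: yes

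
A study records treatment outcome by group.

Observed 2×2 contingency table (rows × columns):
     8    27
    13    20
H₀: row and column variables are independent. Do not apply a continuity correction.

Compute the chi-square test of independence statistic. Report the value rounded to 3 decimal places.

Row totals [35, 33], col totals [21, 47], n=68
χ² = (8−10.81)²/10.81 + (27−24.19)²/24.19 + (13−10.19)²/10.19 + (20−22.81)²/22.81 = 2.1761
df = 1

test statistic = 2.176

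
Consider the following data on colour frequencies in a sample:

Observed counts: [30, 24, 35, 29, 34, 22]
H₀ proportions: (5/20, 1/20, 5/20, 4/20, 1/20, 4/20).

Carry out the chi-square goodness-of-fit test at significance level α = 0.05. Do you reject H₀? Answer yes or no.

n = 174; E_i = n·p_i = [43.50, 8.70, 43.50, 34.80, 8.70, 34.80]
χ² = (30−43.50)²/43.50 + (24−8.70)²/8.70 + (35−43.50)²/43.50 + (29−34.80)²/34.80 + (34−8.70)²/8.70 + (22−34.80)²/34.80 = 112.0057
df = 5
p-value (upper-tail) = 0.00000
At α=0.05: p < α → reject H₀

reject H₀: yes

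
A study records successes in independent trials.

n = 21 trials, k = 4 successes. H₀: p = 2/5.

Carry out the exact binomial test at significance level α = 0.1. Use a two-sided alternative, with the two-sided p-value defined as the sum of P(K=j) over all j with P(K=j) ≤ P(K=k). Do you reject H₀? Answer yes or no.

reject H₀: yes

Exact binomial: n=21, k=4, p₀=2/5=0.4000
P(X=j) = C(n,j)·p₀^j·(1−p₀)^(n−j); p = Σ P(X=j) over j with P(X=j) ≤ P(X=4)
p-value (two-sided) = 0.07218
At α=0.1: p < α → reject H₀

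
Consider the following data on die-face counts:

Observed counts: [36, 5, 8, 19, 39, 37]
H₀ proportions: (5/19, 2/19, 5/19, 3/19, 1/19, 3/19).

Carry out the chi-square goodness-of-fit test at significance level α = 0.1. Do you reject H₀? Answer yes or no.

reject H₀: yes

n = 144; E_i = n·p_i = [37.89, 15.16, 37.89, 22.74, 7.58, 22.74]
χ² = (36−37.89)²/37.89 + (5−15.16)²/15.16 + (8−37.89)²/37.89 + (19−22.74)²/22.74 + (39−7.58)²/7.58 + (37−22.74)²/22.74 = 170.3137
df = 5
p-value (upper-tail) = 0.00000
At α=0.1: p < α → reject H₀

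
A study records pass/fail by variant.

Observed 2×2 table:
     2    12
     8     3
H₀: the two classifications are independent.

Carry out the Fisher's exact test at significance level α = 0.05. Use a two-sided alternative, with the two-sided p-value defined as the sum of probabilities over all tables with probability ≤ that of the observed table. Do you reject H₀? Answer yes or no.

Margins: r₁=14, r₂=11, c₁=10, c₂=15, n=25
p_obs = C(14,2)·C(11,8)/C(25,10); sum pmf over tables with pmf ≤ p_obs
p-value (two-sided) = 0.00514
At α=0.05: p < α → reject H₀

reject H₀: yes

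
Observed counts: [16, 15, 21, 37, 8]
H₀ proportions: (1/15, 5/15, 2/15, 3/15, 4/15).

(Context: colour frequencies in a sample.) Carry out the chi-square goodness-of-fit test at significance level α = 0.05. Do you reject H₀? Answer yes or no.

n = 97; E_i = n·p_i = [6.47, 32.33, 12.93, 19.40, 25.87]
χ² = (16−6.47)²/6.47 + (15−32.33)²/32.33 + (21−12.93)²/12.93 + (37−19.40)²/19.40 + (8−25.87)²/25.87 = 56.6856
df = 4
p-value (upper-tail) = 0.00000
At α=0.05: p < α → reject H₀

reject H₀: yes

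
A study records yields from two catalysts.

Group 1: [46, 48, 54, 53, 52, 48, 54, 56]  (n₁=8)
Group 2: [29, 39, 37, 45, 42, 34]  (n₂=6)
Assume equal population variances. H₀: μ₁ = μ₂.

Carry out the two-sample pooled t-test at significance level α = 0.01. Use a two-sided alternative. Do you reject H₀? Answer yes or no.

x̄₁=51.375, s₁=3.583, n₁=8
x̄₂=37.667, s₂=5.715, n₂=6
s_p² = [7·3.583² + 5·5.715²]/12 = 21.1007
SE = √(s_p²·(1/8+1/6)) = 2.4808
t = (51.375−37.667)/2.4808 = 5.5258
df = 12
p-value (two-sided) = 0.00013
At α=0.01: p < α → reject H₀

reject H₀: yes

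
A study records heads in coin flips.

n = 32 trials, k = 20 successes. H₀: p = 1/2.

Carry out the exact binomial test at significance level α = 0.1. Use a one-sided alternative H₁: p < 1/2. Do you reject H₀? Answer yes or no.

reject H₀: no

Exact binomial: n=32, k=20, p₀=1/2=0.5000
P(X≤20) from Σ C(n,i)·p₀^i·(1−p₀)^(n−i)
p-value (one-sided, H₁ less) = 0.94491
At α=0.1: p ≥ α → fail to reject H₀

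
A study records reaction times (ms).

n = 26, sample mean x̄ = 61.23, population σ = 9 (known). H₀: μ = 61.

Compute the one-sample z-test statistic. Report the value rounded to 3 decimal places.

SE = σ/√n = 9/√26 = 1.7650
z = (x̄−μ₀)/SE = (61.23−61)/1.7650 = 0.1303

test statistic = 0.130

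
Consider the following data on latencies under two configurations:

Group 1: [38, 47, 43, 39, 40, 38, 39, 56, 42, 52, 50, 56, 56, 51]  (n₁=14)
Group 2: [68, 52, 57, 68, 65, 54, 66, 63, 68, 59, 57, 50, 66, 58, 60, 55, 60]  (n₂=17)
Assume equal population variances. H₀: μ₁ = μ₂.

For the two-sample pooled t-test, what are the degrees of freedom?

df = n₁ + n₂ − 2 = 14 + 17 − 2 = 29

degrees of freedom = 29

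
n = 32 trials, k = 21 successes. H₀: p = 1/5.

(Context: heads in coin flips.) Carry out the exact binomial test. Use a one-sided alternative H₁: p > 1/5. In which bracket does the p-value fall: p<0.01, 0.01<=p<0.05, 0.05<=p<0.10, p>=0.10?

Exact binomial: n=32, k=21, p₀=1/5=0.2000
P(X≥21) from Σ C(n,i)·p₀^i·(1−p₀)^(n−i)
p-value (one-sided, H₁ greater) = 0.00000
→ bracket: p<0.01

p-value bracket: p<0.01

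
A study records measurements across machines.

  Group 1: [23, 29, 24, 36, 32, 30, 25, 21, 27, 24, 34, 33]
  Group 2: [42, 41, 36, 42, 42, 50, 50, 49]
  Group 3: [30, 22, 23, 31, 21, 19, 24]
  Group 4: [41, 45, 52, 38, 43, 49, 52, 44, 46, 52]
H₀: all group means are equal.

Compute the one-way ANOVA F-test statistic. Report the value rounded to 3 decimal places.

Group means [28.17, 44.00, 24.29, 46.20], grand mean 35.730
SSB = Σnᵢ(x̄ᵢ−x̄)² = 3246.602; SSW = ΣΣ(x−x̄ᵢ)² = 786.695
MSB = 3246.602/3 = 1082.2007; MSW = 786.695/33 = 23.8392
F = MSB/MSW = 45.3958
df = (3, 33)

test statistic = 45.396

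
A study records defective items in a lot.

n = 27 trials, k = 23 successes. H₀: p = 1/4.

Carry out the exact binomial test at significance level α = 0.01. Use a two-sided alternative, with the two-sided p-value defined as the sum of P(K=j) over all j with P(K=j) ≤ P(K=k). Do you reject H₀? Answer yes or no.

reject H₀: yes

Exact binomial: n=27, k=23, p₀=1/4=0.2500
P(X=j) = C(n,j)·p₀^j·(1−p₀)^(n−j); p = Σ P(X=j) over j with P(X=j) ≤ P(X=23)
p-value (two-sided) = 0.00000
At α=0.01: p < α → reject H₀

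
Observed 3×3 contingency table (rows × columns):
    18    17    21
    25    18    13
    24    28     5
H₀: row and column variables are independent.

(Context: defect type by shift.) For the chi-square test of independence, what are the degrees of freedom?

degrees of freedom = 4

df = (r−1)(c−1) = (3−1)·(3−1) = 4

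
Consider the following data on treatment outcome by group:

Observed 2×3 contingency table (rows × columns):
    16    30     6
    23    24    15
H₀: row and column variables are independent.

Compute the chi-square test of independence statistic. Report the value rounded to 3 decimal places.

Row totals [52, 62], col totals [39, 54, 21], n=114
χ² = (16−17.79)²/17.79 + (30−24.63)²/24.63 + (6−9.58)²/9.58 + (23−21.21)²/21.21 + (24−29.37)²/29.37 + (15−11.42)²/11.42 = 4.9410
df = 2

test statistic = 4.941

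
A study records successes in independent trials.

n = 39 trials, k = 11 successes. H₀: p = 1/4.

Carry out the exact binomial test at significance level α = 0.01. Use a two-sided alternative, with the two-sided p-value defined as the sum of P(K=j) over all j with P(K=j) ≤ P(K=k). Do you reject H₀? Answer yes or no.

Exact binomial: n=39, k=11, p₀=1/4=0.2500
P(X=j) = C(n,j)·p₀^j·(1−p₀)^(n−j); p = Σ P(X=j) over j with P(X=j) ≤ P(X=11)
p-value (two-sided) = 0.71127
At α=0.01: p ≥ α → fail to reject H₀

reject H₀: no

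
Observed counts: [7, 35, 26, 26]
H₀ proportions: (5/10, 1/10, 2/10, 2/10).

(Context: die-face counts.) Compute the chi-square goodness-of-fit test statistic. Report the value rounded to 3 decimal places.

n = 94; E_i = n·p_i = [47.00, 9.40, 18.80, 18.80]
χ² = (7−47.00)²/47.00 + (35−9.40)²/9.40 + (26−18.80)²/18.80 + (26−18.80)²/18.80 = 109.2766
df = 3

test statistic = 109.277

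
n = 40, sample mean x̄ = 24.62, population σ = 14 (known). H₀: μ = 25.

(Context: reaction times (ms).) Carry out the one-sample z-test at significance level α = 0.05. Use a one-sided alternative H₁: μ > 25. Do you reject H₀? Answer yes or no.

reject H₀: no

SE = σ/√n = 14/√40 = 2.2136
z = (x̄−μ₀)/SE = (24.62−25)/2.2136 = -0.1717
p-value (one-sided, H₁ greater) = 0.56815
At α=0.05: p ≥ α → fail to reject H₀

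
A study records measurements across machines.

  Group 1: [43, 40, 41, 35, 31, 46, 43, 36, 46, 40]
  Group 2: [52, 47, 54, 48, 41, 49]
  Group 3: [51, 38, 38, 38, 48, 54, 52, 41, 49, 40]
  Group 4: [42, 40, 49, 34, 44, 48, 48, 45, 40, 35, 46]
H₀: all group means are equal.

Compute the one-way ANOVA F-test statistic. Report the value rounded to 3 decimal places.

Group means [40.10, 48.50, 44.90, 42.82], grand mean 43.568
SSB = Σnᵢ(x̄ᵢ−x̄)² = 290.145; SSW = ΣΣ(x−x̄ᵢ)² = 956.936
MSB = 290.145/3 = 96.7149; MSW = 956.936/33 = 28.9981
F = MSB/MSW = 3.3352
df = (3, 33)

test statistic = 3.335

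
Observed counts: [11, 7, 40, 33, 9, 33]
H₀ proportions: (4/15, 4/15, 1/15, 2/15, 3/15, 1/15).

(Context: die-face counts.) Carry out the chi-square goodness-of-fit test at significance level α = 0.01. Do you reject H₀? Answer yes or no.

reject H₀: yes

n = 133; E_i = n·p_i = [35.47, 35.47, 8.87, 17.73, 26.60, 8.87]
χ² = (11−35.47)²/35.47 + (7−35.47)²/35.47 + (40−8.87)²/8.87 + (33−17.73)²/17.73 + (9−26.60)²/26.60 + (33−8.87)²/8.87 = 239.5188
df = 5
p-value (upper-tail) = 0.00000
At α=0.01: p < α → reject H₀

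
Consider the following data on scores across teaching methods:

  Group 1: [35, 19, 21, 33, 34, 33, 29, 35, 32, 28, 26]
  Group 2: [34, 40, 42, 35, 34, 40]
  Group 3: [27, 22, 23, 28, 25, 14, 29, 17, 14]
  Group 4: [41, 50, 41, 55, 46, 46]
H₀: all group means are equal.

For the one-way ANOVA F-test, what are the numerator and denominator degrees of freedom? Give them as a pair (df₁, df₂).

k = 4 groups, N = 32 total
df = (k−1, N−k) = (4−1, 32−4) = (3, 28)

degrees of freedom = [3, 28]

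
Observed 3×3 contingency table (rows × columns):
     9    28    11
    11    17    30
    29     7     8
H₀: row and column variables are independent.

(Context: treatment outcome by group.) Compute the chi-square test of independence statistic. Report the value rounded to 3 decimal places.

test statistic = 44.436

Row totals [48, 58, 44], col totals [49, 52, 49], n=150
χ² = (9−15.68)²/15.68 + (28−16.64)²/16.64 + (11−15.68)²/15.68 + (11−18.95)²/18.95 + (17−20.11)²/20.11 + (30−18.95)²/18.95 + (29−14.37)²/14.37 + (7−15.25)²/15.25 + (8−14.37)²/14.37 = 44.4357
df = 4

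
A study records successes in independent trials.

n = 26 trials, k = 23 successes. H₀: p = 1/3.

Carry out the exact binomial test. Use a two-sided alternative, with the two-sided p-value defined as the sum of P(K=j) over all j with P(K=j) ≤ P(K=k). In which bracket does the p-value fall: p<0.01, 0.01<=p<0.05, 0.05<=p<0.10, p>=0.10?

p-value bracket: p<0.01

Exact binomial: n=26, k=23, p₀=1/3=0.3333
P(X=j) = C(n,j)·p₀^j·(1−p₀)^(n−j); p = Σ P(X=j) over j with P(X=j) ≤ P(X=23)
p-value (two-sided) = 0.00000
→ bracket: p<0.01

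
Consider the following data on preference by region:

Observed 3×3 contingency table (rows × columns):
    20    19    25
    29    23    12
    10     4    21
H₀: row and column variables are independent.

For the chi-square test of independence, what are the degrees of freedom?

df = (r−1)(c−1) = (3−1)·(3−1) = 4

degrees of freedom = 4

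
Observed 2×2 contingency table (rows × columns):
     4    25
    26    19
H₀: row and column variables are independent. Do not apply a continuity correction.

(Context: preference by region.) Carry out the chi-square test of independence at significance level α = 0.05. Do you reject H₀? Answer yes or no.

Row totals [29, 45], col totals [30, 44], n=74
χ² = (4−11.76)²/11.76 + (25−17.24)²/17.24 + (26−18.24)²/18.24 + (19−26.76)²/26.76 = 14.1537
df = 1
p-value (upper-tail) = 0.00017
At α=0.05: p < α → reject H₀

reject H₀: yes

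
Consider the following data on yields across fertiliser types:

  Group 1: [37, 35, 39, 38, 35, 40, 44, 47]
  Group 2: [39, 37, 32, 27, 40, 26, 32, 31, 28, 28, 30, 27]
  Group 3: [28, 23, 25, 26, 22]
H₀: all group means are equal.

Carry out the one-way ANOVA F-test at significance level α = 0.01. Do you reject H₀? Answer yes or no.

reject H₀: yes

Group means [39.38, 31.42, 24.80], grand mean 32.640
SSB = Σnᵢ(x̄ᵢ−x̄)² = 688.168; SSW = ΣΣ(x−x̄ᵢ)² = 405.592
MSB = 688.168/2 = 344.0842; MSW = 405.592/22 = 18.4360
F = MSB/MSW = 18.6637
df = (2, 22)
p-value (upper-tail) = 0.00002
At α=0.01: p < α → reject H₀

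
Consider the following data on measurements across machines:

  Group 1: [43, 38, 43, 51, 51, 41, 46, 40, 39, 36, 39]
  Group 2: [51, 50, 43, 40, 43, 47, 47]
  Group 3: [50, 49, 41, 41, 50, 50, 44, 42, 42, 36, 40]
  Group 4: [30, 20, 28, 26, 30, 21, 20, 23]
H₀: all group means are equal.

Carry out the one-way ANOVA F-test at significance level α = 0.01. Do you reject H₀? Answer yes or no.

reject H₀: yes

Group means [42.45, 45.86, 44.09, 24.75], grand mean 39.757
SSB = Σnᵢ(x̄ᵢ−x̄)² = 2348.817; SSW = ΣΣ(x−x̄ᵢ)² = 717.994
MSB = 2348.817/3 = 782.9391; MSW = 717.994/33 = 21.7574
F = MSB/MSW = 35.9850
df = (3, 33)
p-value (upper-tail) = 0.00000
At α=0.01: p < α → reject H₀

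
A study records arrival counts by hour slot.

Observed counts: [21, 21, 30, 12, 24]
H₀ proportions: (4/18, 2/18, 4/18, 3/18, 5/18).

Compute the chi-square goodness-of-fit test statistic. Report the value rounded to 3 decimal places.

test statistic = 11.825

n = 108; E_i = n·p_i = [24.00, 12.00, 24.00, 18.00, 30.00]
χ² = (21−24.00)²/24.00 + (21−12.00)²/12.00 + (30−24.00)²/24.00 + (12−18.00)²/18.00 + (24−30.00)²/30.00 = 11.8250
df = 4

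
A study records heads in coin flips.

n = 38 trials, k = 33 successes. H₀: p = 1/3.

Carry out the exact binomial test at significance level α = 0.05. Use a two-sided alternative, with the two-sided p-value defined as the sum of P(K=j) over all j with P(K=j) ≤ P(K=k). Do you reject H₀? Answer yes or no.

Exact binomial: n=38, k=33, p₀=1/3=0.3333
P(X=j) = C(n,j)·p₀^j·(1−p₀)^(n−j); p = Σ P(X=j) over j with P(X=j) ≤ P(X=33)
p-value (two-sided) = 0.00000
At α=0.05: p < α → reject H₀

reject H₀: yes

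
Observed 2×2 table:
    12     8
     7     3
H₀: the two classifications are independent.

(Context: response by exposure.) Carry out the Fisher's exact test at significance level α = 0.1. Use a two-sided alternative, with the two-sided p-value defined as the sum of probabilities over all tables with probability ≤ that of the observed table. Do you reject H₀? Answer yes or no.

reject H₀: no

Margins: r₁=20, r₂=10, c₁=19, c₂=11, n=30
p_obs = C(20,12)·C(10,7)/C(30,19); sum pmf over tables with pmf ≤ p_obs
p-value (two-sided) = 0.70200
At α=0.1: p ≥ α → fail to reject H₀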